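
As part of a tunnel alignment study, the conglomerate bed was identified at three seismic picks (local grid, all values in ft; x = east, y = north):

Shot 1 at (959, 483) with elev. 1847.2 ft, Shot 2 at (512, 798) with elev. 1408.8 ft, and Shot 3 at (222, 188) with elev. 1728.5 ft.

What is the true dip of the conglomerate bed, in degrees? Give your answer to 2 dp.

41.08°

Two edge vectors: Shot 1→Shot 2 = (-447, 315, -438.4), Shot 1→Shot 3 = (-737, -295, -118.7).
Normal n = (Shot 1→Shot 2) × (Shot 1→Shot 3) = (-166718.5, 270041.9, 364020).
So ∂z/∂x = −n_x/n_z = 0.45799 and ∂z/∂y = −n_y/n_z = −0.74183.
Gradient magnitude |∇z| = √(a² + b²) = √(0.20976 + 0.55032) = 0.87182.
True dip = arctan(0.87182) = 41.08°, dipping toward NNW (azimuth ≈ 328°).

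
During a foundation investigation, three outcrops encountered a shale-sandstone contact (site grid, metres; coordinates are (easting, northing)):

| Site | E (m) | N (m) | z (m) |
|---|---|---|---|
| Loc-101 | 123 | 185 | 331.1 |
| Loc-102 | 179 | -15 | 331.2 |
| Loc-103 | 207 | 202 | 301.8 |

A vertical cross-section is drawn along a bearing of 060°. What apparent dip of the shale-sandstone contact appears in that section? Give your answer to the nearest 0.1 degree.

18.4°

Two edge vectors: Loc-101→Loc-102 = (56, -200, 0.1), Loc-101→Loc-103 = (84, 17, -29.3).
Normal n = (Loc-101→Loc-102) × (Loc-101→Loc-103) = (5858.3, 1649.2, 17752).
So ∂z/∂E = −n_x/n_z = −0.33001 and ∂z/∂N = −n_y/n_z = −0.09290.
Unit vector along 060° is (sin 60°, cos 60°) = (0.8660, 0.5000).
Slope in that direction = a·(0.8660) + b·(0.5000) = −0.33225.
Apparent dip = arctan|0.33225| = 18.4° (true dip is 18.9°, so apparent ≤ true as expected).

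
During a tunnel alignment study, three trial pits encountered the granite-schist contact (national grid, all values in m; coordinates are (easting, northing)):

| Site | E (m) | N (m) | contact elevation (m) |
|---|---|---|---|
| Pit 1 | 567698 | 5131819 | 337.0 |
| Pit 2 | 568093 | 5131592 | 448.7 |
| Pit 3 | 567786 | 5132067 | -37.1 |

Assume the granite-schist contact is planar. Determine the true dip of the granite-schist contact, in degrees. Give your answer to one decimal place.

54.9°

Let the plane be z = a·E + b·N + c.
Pit 2−Pit 1: 395a − 227b = 111.7;  Pit 3−Pit 1: 88a + 248b = −374.1.
Solving gives a = −0.48517, b = −1.33631.
Gradient magnitude |∇z| = √(a² + b²) = √(0.23539 + 1.78573) = 1.42166.
True dip = arctan(1.42166) = 54.9°, dipping toward NNE (azimuth ≈ 020°).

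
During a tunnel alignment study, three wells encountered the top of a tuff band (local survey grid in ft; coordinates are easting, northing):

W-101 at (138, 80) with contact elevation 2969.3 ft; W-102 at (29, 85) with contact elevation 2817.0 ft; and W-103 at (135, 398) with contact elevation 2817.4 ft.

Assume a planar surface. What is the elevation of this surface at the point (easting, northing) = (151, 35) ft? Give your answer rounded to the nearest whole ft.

Let the plane be z = a·easting + b·northing + c.
W-102−W-101: −109a + 5b = −152.3;  W-103−W-101: −3a + 318b = −151.9.
Solving gives a = 1.37593, b = −0.46469.
Then c = 2969.3 − a·138 − b·80 = 2816.60.
At (151, 35): z = 207.8 − 16.3 + 2816.60 = 3008.1 ft.

3008 ft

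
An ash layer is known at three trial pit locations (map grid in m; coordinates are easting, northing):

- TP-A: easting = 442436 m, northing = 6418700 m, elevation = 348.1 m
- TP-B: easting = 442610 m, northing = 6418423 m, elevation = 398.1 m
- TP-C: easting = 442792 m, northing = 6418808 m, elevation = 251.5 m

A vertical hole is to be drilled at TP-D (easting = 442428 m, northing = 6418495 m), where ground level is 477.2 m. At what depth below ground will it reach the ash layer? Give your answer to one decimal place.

Let the plane be z = a·easting + b·northing + c.
TP-B−TP-A: 174a − 277b = 50;  TP-C−TP-A: 356a + 108b = −96.6.
Solving gives a = −0.181920548, b = −0.294780416.
Then c = 348.1 − a·442436 − b·6418700 = 1972943.36.
At (442428, 6418495): z_contact = −80486.74 − 1892046.63 + 1972943.36 = 409.99 m.
Depth below ground = 477.2 − 409.99 = 67.2 m.

67.2 m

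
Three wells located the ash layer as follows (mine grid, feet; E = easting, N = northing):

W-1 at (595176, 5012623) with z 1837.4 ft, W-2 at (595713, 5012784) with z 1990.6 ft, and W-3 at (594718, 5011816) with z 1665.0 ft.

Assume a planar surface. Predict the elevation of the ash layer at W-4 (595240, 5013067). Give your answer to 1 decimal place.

1882.1 ft

Let the plane be z = a·E + b·N + c.
W-2−W-1: 537a + 161b = 153.2;  W-3−W-1: −458a − 807b = −172.4.
Solving gives a = 0.266602896, b = 0.062324503.
Then c = 1837.4 − a·595176 − b·5012623 = −469247.48.
At (595240, 5013067): z = 158692.7 + 312436.9 − 469247.48 = 1882.1 ft.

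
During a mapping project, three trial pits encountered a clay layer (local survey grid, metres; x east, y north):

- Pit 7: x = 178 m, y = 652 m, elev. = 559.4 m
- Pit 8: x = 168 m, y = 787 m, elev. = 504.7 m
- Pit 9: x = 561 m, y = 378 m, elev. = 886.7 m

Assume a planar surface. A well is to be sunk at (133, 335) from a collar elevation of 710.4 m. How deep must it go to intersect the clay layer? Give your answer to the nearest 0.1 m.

Two edge vectors: Pit 7→Pit 8 = (-10, 135, -54.7), Pit 7→Pit 9 = (383, -274, 327.3).
Normal n = (Pit 7→Pit 8) × (Pit 7→Pit 9) = (29197.7, -17677.1, -48965).
So ∂z/∂x = −n_x/n_z = 0.59630 and ∂z/∂y = −n_y/n_z = −0.36102.
Intercept c from Pit 7: 559.4 − 106.14 + 235.38 = 688.64.
At (133, 335): z_contact = 79.31 − 120.94 + 688.64 = 647.01 m.
Depth below ground = 710.4 − 647.01 = 63.4 m.

63.4 m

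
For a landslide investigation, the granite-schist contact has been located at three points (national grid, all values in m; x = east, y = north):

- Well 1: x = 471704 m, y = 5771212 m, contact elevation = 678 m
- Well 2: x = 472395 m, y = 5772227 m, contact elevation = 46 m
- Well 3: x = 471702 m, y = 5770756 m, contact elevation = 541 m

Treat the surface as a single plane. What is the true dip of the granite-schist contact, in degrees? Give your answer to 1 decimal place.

54.4°

Two edge vectors: Well 1→Well 2 = (691, 1015, -632), Well 1→Well 3 = (-2, -456, -137).
Normal n = (Well 1→Well 2) × (Well 1→Well 3) = (-427247, 95931, -313066).
So ∂z/∂x = −n_x/n_z = −1.36472 and ∂z/∂y = −n_y/n_z = 0.30642.
Gradient magnitude |∇z| = √(a² + b²) = √(1.86246 + 0.09390) = 1.39870.
True dip = arctan(1.39870) = 54.4°, dipping toward ESE (azimuth ≈ 103°).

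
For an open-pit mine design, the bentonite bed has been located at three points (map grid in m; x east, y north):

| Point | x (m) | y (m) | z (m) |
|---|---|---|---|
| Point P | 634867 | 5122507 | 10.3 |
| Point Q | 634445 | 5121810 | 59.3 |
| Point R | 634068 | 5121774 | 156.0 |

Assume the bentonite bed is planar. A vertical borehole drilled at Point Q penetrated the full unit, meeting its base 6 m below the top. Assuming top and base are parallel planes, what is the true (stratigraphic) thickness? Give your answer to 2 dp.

Two edge vectors: Point P→Point Q = (-422, -697, 49), Point P→Point R = (-799, -733, 145.7).
Normal n = (Point P→Point Q) × (Point P→Point R) = (-65635.9, 22334.4, -247577).
So ∂z/∂x = −n_x/n_z = −0.26511 and ∂z/∂y = −n_y/n_z = 0.09021.
|∇z| = √(a²+b²) = 0.28004, so dip δ = arctan(0.28004) = 15.64°.
True thickness = vertical thickness × cos δ = 6 × cos 15.64° = 5.78 m.

5.78 m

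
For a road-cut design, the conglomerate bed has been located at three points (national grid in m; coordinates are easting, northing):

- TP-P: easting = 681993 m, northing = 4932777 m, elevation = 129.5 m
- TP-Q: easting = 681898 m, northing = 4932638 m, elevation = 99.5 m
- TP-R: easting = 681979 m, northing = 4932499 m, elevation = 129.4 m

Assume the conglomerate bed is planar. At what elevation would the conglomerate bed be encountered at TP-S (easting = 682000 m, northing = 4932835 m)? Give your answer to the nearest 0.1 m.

Let the plane be z = a·easting + b·northing + c.
TP-Q−TP-P: −95a − 139b = −30;  TP-R−TP-P: −14a − 278b = −0.1.
Solving gives a = 0.340340909, b = −0.016779758.
Then c = 129.5 − a·681993 − b·4932777 = −149209.81.
At (682000, 4932835): z = 232112.5 − 82771.8 − 149209.81 = 130.9 m.

130.9 m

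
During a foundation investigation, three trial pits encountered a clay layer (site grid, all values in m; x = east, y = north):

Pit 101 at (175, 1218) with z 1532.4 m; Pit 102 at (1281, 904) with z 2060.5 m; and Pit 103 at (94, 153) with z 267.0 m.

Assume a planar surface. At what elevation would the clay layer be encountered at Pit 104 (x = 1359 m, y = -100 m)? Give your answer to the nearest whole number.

991 m

Let the plane be z = a·x + b·y + c.
Pit 102−Pit 101: 1106a − 314b = 528.1;  Pit 103−Pit 101: −81a − 1065b = −1265.4.
Solving gives a = 0.79759, b = 1.12751.
Then c = 1532.4 − a·175 − b·1218 = 19.52.
At (1359, -100): z = 1083.9 − 112.8 + 19.52 = 990.7 m.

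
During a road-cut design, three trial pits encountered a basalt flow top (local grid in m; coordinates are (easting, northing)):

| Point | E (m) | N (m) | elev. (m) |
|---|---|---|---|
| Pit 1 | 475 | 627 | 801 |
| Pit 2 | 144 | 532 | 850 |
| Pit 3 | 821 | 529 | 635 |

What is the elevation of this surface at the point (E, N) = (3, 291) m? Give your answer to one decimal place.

754.2 m

Two edge vectors: Pit 1→Pit 2 = (-331, -95, 49), Pit 1→Pit 3 = (346, -98, -166).
Normal n = (Pit 1→Pit 2) × (Pit 1→Pit 3) = (20572, -37992, 65308).
So ∂z/∂E = −n_x/n_z = −0.31500 and ∂z/∂N = −n_y/n_z = 0.58174.
Intercept c from Pit 1: 801 + 149.62 − 364.75 = 585.88.
At (3, 291): z = −0.9 + 169.3 + 585.88 = 754.2 m.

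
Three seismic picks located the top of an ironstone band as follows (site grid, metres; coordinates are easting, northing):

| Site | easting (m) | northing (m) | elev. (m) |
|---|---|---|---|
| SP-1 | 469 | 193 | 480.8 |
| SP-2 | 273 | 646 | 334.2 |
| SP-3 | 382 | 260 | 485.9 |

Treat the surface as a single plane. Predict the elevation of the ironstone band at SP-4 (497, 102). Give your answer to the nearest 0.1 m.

Two edge vectors: SP-1→SP-2 = (-196, 453, -146.6), SP-1→SP-3 = (-87, 67, 5.1).
Normal n = (SP-1→SP-2) × (SP-1→SP-3) = (12132.5, 13753.8, 26279).
So ∂z/∂easting = −n_x/n_z = −0.46168 and ∂z/∂northing = −n_y/n_z = −0.52338.
Intercept c from SP-1: 480.8 + 216.53 + 101.01 = 798.34.
At (497, 102): z = −229.5 − 53.4 + 798.34 = 515.5 m.

515.5 m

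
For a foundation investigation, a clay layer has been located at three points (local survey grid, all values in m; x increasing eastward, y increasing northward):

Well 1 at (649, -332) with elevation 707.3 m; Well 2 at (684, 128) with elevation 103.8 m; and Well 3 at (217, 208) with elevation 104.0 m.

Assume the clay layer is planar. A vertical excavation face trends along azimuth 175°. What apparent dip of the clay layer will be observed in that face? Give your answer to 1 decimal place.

51.8°

Two edge vectors: Well 1→Well 2 = (35, 460, -603.5), Well 1→Well 3 = (-432, 540, -603.3).
Normal n = (Well 1→Well 2) × (Well 1→Well 3) = (48372, 281827.5, 217620).
So ∂z/∂x = −n_x/n_z = −0.22228 and ∂z/∂y = −n_y/n_z = −1.29504.
Unit vector along 175° is (sin 175°, cos 175°) = (0.0872, -0.9962).
Slope in that direction = a·(0.0872) + b·(-0.9962) = 1.27074.
Apparent dip = arctan|1.27074| = 51.8° (true dip is 52.7°, so apparent ≤ true as expected).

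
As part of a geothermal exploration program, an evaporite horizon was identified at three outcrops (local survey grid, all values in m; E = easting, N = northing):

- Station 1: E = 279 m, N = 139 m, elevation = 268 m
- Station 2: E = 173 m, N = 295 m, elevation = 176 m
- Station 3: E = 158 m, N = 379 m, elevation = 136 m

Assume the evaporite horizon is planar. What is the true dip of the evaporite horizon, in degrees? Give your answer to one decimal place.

26.2°

Two edge vectors: Station 1→Station 2 = (-106, 156, -92), Station 1→Station 3 = (-121, 240, -132).
Normal n = (Station 1→Station 2) × (Station 1→Station 3) = (1488, -2860, -6564).
So ∂z/∂E = −n_x/n_z = 0.22669 and ∂z/∂N = −n_y/n_z = −0.43571.
Gradient magnitude |∇z| = √(a² + b²) = √(0.05139 + 0.18984) = 0.49115.
True dip = arctan(0.49115) = 26.2°, dipping toward NNW (azimuth ≈ 333°).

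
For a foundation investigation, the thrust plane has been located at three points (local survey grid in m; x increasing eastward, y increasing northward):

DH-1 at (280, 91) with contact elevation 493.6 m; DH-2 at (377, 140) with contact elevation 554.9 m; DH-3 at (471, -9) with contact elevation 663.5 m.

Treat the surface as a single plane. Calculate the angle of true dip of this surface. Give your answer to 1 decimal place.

Let the plane be z = a·x + b·y + c.
DH-2−DH-1: 97a + 49b = 61.3;  DH-3−DH-1: 191a − 100b = 169.9.
Solving gives a = 0.75844, b = −0.25038.
Gradient magnitude |∇z| = √(a² + b²) = √(0.57523 + 0.06269) = 0.79870.
True dip = arctan(0.79870) = 38.6°, dipping toward WNW (azimuth ≈ 288°).

38.6°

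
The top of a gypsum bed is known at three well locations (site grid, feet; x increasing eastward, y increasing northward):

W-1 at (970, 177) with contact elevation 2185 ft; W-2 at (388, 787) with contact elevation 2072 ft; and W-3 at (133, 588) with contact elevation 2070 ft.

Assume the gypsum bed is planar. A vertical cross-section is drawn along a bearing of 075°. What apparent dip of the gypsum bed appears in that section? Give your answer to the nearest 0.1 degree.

Let the plane be z = a·x + b·y + c.
W-2−W-1: −582a + 610b = −113;  W-3−W-1: −837a + 411b = −115.
Solving gives a = 0.08736, b = −0.10189.
Unit vector along 075° is (sin 75°, cos 75°) = (0.9659, 0.2588).
Slope in that direction = a·(0.9659) + b·(0.2588) = 0.05801.
Apparent dip = arctan|0.05801| = 3.3° (true dip is 7.6°, so apparent ≤ true as expected).

3.3°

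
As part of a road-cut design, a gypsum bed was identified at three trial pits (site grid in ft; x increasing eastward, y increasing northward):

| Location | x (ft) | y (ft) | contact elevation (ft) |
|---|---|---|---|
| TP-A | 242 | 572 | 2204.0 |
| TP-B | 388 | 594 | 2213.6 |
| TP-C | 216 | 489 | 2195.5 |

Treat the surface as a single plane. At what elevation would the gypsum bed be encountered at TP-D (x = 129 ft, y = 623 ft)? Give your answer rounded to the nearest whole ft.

2202 ft

Let the plane be z = a·x + b·y + c.
TP-B−TP-A: 146a + 22b = 9.6;  TP-C−TP-A: −26a − 83b = −8.5.
Solving gives a = 0.05281, b = 0.08587.
Then c = 2204 − a·242 − b·572 = 2142.10.
At (129, 623): z = 6.8 + 53.5 + 2142.10 = 2202.4 ft.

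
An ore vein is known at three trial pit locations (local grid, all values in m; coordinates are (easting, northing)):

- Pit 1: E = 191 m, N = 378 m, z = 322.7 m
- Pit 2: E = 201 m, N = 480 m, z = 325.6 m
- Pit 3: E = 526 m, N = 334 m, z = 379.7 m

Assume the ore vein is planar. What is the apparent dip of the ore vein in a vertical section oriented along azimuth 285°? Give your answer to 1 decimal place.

Two edge vectors: Pit 1→Pit 2 = (10, 102, 2.9), Pit 1→Pit 3 = (335, -44, 57).
Normal n = (Pit 1→Pit 2) × (Pit 1→Pit 3) = (5941.6, 401.5, -34610).
So ∂z/∂E = −n_x/n_z = 0.17167 and ∂z/∂N = −n_y/n_z = 0.01160.
Unit vector along 285° is (sin 285°, cos 285°) = (-0.9659, 0.2588).
Slope in that direction = a·(-0.9659) + b·(0.2588) = −0.16282.
Apparent dip = arctan|0.16282| = 9.2° (true dip is 9.8°, so apparent ≤ true as expected).

9.2°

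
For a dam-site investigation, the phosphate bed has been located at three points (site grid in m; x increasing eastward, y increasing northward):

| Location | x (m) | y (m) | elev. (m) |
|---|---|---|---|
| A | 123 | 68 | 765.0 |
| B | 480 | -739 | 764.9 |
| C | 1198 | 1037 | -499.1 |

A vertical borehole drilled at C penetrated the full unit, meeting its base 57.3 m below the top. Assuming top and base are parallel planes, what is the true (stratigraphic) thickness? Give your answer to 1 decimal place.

42.2 m

Two edge vectors: A→B = (357, -807, -0.1), A→C = (1075, 969, -1264.1).
Normal n = (A→B) × (A→C) = (1020225.6, 451176.2, 1213458).
So ∂z/∂x = −n_x/n_z = −0.84076 and ∂z/∂y = −n_y/n_z = −0.37181.
|∇z| = √(a²+b²) = 0.91930, so dip δ = arctan(0.91930) = 42.59°.
True thickness = vertical thickness × cos δ = 57.3 × cos 42.59° = 42.2 m.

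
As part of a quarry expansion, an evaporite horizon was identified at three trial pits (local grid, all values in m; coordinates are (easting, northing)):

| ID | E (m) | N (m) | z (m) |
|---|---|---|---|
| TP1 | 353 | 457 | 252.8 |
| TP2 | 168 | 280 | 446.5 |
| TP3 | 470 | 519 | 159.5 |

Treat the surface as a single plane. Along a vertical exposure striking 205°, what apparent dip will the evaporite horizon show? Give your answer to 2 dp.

Let the plane be z = a·E + b·N + c.
TP2−TP1: −185a − 177b = 193.7;  TP3−TP1: 117a + 62b = −93.3.
Solving gives a = −0.48757, b = −0.58474.
Unit vector along 205° is (sin 205°, cos 205°) = (-0.4226, -0.9063).
Slope in that direction = a·(-0.4226) + b·(-0.9063) = 0.73601.
Apparent dip = arctan|0.73601| = 36.35° (true dip is 37.3°, so apparent ≤ true as expected).

36.35°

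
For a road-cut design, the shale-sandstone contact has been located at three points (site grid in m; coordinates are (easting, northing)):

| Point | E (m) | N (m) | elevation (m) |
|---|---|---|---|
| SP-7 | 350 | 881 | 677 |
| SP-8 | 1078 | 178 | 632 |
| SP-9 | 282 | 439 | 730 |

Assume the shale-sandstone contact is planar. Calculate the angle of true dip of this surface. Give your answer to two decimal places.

Two edge vectors: SP-7→SP-8 = (728, -703, -45), SP-7→SP-9 = (-68, -442, 53).
Normal n = (SP-7→SP-8) × (SP-7→SP-9) = (-57149, -35524, -369580).
So ∂z/∂E = −n_x/n_z = −0.15463 and ∂z/∂N = −n_y/n_z = −0.09612.
Gradient magnitude |∇z| = √(a² + b²) = √(0.02391 + 0.00924) = 0.18207.
True dip = arctan(0.18207) = 10.32°, dipping toward ENE (azimuth ≈ 058°).

10.32°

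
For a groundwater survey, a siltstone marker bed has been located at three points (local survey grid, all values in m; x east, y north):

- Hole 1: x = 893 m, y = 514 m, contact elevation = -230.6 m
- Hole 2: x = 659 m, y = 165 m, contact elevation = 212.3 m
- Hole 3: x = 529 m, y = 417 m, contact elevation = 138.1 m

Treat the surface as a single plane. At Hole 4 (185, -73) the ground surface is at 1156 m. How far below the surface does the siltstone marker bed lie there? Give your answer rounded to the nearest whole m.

383 m

Two edge vectors: Hole 1→Hole 2 = (-234, -349, 442.9), Hole 1→Hole 3 = (-364, -97, 368.7).
Normal n = (Hole 1→Hole 2) × (Hole 1→Hole 3) = (-85715, -74939.8, -104338).
So ∂z/∂x = −n_x/n_z = −0.82151 and ∂z/∂y = −n_y/n_z = −0.71824.
Intercept c from Hole 1: -230.6 + 733.61 + 369.18 = 872.19.
At (185, -73): z_contact = −152.0 + 52.4 + 872.19 = 772.6 m.
Depth below ground = 1156 − 772.6 = 383 m.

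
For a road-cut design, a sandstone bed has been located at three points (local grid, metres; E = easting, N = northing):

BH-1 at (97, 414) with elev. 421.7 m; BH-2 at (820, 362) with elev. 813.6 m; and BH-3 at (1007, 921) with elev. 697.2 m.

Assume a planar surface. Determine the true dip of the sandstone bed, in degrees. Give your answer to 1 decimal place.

32.6°

Two edge vectors: BH-1→BH-2 = (723, -52, 391.9), BH-1→BH-3 = (910, 507, 275.5).
Normal n = (BH-1→BH-2) × (BH-1→BH-3) = (-213019.3, 157442.5, 413881).
So ∂z/∂E = −n_x/n_z = 0.51469 and ∂z/∂N = −n_y/n_z = −0.38041.
Gradient magnitude |∇z| = √(a² + b²) = √(0.26490 + 0.14471) = 0.64001.
True dip = arctan(0.64001) = 32.6°, dipping toward NW (azimuth ≈ 306°).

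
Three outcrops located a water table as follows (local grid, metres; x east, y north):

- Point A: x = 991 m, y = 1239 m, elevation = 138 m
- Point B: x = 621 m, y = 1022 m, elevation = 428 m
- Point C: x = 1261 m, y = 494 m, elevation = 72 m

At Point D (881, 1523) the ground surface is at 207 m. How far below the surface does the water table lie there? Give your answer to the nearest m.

Let the plane be z = a·x + b·y + c.
Point B−Point A: −370a − 217b = 290;  Point C−Point A: 270a − 745b = −66.
Solving gives a = −0.68924, b = −0.16120.
Then c = 138 − a·991 − b·1239 = 1020.77.
At (881, 1523): z_contact = −607.2 − 245.5 + 1020.77 = 168.0 m.
Depth below ground = 207 − 168.0 = 39 m.

39 m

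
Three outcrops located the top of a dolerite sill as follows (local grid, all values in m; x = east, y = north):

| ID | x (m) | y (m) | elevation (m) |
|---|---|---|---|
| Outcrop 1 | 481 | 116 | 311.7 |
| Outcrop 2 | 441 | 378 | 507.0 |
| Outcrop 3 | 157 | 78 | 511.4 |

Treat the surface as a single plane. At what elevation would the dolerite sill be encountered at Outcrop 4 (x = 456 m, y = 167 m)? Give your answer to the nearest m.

362 m

Two edge vectors: Outcrop 1→Outcrop 2 = (-40, 262, 195.3), Outcrop 1→Outcrop 3 = (-324, -38, 199.7).
Normal n = (Outcrop 1→Outcrop 2) × (Outcrop 1→Outcrop 3) = (59742.8, -55289.2, 86408).
So ∂z/∂x = −n_x/n_z = −0.69140 and ∂z/∂y = −n_y/n_z = 0.63986.
Intercept c from Outcrop 1: 311.7 + 332.57 − 74.22 = 570.04.
At (456, 167): z = −315.3 + 106.9 + 570.04 = 361.6 m.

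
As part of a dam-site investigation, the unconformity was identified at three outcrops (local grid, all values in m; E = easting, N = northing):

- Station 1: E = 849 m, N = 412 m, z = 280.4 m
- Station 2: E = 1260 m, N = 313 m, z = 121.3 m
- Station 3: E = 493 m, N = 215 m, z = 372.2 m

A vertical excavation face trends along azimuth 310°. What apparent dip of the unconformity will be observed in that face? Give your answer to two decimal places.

Two edge vectors: Station 1→Station 2 = (411, -99, -159.1), Station 1→Station 3 = (-356, -197, 91.8).
Normal n = (Station 1→Station 2) × (Station 1→Station 3) = (-40430.9, 18909.8, -116211).
So ∂z/∂E = −n_x/n_z = −0.34791 and ∂z/∂N = −n_y/n_z = 0.16272.
Unit vector along 310° is (sin 310°, cos 310°) = (-0.7660, 0.6428).
Slope in that direction = a·(-0.7660) + b·(0.6428) = 0.37111.
Apparent dip = arctan|0.37111| = 20.36° (true dip is 21.0°, so apparent ≤ true as expected).

20.36°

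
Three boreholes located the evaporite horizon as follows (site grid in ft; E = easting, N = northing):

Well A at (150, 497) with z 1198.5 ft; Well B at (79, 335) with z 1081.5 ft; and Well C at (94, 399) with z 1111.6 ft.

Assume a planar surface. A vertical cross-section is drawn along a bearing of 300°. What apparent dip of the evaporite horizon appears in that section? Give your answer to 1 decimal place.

Let the plane be z = a·E + b·N + c.
Well B−Well A: −71a − 162b = −117;  Well C−Well A: −56a − 98b = −86.9.
Solving gives a = 1.23548, b = 0.18075.
Unit vector along 300° is (sin 300°, cos 300°) = (-0.8660, 0.5000).
Slope in that direction = a·(-0.8660) + b·(0.5000) = −0.97958.
Apparent dip = arctan|0.97958| = 44.4° (true dip is 51.3°, so apparent ≤ true as expected).

44.4°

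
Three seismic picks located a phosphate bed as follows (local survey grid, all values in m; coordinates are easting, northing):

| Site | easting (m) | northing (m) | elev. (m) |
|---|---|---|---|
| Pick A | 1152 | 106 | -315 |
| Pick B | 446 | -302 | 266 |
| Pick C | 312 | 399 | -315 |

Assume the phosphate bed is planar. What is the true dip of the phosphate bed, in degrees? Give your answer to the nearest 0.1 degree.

43.2°

Let the plane be z = a·easting + b·northing + c.
Pick B−Pick A: −706a − 408b = 581;  Pick C−Pick A: −840a + 293b = 0.
Solving gives a = −0.30975, b = −0.88803.
Gradient magnitude |∇z| = √(a² + b²) = √(0.09595 + 0.78859) = 0.94050.
True dip = arctan(0.94050) = 43.2°, dipping toward NNE (azimuth ≈ 019°).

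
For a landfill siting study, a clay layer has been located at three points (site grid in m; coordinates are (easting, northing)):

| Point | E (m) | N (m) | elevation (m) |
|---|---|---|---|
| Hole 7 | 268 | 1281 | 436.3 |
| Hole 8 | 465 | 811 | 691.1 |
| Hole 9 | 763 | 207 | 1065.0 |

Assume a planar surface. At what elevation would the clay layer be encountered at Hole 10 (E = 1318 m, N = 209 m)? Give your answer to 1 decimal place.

Let the plane be z = a·E + b·N + c.
Hole 8−Hole 7: 197a − 470b = 254.8;  Hole 9−Hole 7: 495a − 1074b = 628.7.
Solving gives a = 1.036152, b = −0.107826.
Then c = 436.3 − a·268 − b·1281 = 296.74.
At (1318, 209): z = 1365.6 − 22.5 + 296.74 = 1639.8 m.

1639.8 m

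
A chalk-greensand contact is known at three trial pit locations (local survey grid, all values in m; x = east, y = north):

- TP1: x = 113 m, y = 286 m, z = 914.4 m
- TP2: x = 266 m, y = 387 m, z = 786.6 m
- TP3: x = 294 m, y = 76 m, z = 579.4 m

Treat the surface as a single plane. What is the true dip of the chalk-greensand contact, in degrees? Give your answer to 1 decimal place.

Two edge vectors: TP1→TP2 = (153, 101, -127.8), TP1→TP3 = (181, -210, -335).
Normal n = (TP1→TP2) × (TP1→TP3) = (-60673, 28123.2, -50411).
So ∂z/∂x = −n_x/n_z = −1.20357 and ∂z/∂y = −n_y/n_z = 0.55788.
Gradient magnitude |∇z| = √(a² + b²) = √(1.44857 + 0.31123) = 1.32657.
True dip = arctan(1.32657) = 53.0°, dipping toward ESE (azimuth ≈ 115°).

53.0°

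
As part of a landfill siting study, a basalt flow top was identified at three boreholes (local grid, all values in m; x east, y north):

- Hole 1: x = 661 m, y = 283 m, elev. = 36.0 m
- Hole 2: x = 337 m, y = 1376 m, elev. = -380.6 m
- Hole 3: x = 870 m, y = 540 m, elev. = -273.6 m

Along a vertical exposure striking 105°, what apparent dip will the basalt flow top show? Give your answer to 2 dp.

Let the plane be z = a·x + b·y + c.
Hole 2−Hole 1: −324a + 1093b = −416.6;  Hole 3−Hole 1: 209a + 257b = −309.6.
Solving gives a = −0.74213, b = −0.60114.
Unit vector along 105° is (sin 105°, cos 105°) = (0.9659, -0.2588).
Slope in that direction = a·(0.9659) + b·(-0.2588) = −0.56126.
Apparent dip = arctan|0.56126| = 29.30° (true dip is 43.7°, so apparent ≤ true as expected).

29.30°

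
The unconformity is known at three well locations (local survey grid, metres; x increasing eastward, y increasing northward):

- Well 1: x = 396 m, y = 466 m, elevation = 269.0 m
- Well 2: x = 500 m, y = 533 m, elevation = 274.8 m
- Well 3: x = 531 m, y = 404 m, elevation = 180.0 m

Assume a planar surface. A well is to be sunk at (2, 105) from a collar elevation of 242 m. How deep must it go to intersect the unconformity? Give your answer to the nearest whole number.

Two edge vectors: Well 1→Well 2 = (104, 67, 5.8), Well 1→Well 3 = (135, -62, -89).
Normal n = (Well 1→Well 2) × (Well 1→Well 3) = (-5603.4, 10039, -15493).
So ∂z/∂x = −n_x/n_z = −0.36167 and ∂z/∂y = −n_y/n_z = 0.64797.
Intercept c from Well 1: 269 + 143.22 − 301.95 = 110.27.
At (2, 105): z_contact = −0.7 + 68.0 + 110.27 = 177.6 m.
Depth below ground = 242 − 177.6 = 64 m.

64 m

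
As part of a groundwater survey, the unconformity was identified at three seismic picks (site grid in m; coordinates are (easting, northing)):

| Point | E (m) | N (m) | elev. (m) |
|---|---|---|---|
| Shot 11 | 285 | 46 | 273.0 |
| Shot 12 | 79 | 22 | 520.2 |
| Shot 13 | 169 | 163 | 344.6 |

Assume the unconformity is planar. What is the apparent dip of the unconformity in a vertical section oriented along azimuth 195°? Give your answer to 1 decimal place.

Let the plane be z = a·E + b·N + c.
Shot 12−Shot 11: −206a − 24b = 247.2;  Shot 13−Shot 11: −116a + 117b = 71.6.
Solving gives a = −1.13966, b = −0.51795.
Unit vector along 195° is (sin 195°, cos 195°) = (-0.2588, -0.9659).
Slope in that direction = a·(-0.2588) + b·(-0.9659) = 0.79527.
Apparent dip = arctan|0.79527| = 38.5° (true dip is 51.4°, so apparent ≤ true as expected).

38.5°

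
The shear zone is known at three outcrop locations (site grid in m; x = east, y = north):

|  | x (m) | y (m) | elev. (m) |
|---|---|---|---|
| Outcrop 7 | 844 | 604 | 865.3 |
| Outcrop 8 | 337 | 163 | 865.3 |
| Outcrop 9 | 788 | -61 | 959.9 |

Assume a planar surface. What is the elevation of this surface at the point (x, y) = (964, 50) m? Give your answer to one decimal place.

966.4 m

Two edge vectors: Outcrop 7→Outcrop 8 = (-507, -441, 0), Outcrop 7→Outcrop 9 = (-56, -665, 94.6).
Normal n = (Outcrop 7→Outcrop 8) × (Outcrop 7→Outcrop 9) = (-41718.6, 47962.2, 312459).
So ∂z/∂x = −n_x/n_z = 0.13352 and ∂z/∂y = −n_y/n_z = −0.15350.
Intercept c from Outcrop 7: 865.3 − 112.69 + 92.71 = 845.33.
At (964, 50): z = 128.7 − 7.7 + 845.33 = 966.4 m.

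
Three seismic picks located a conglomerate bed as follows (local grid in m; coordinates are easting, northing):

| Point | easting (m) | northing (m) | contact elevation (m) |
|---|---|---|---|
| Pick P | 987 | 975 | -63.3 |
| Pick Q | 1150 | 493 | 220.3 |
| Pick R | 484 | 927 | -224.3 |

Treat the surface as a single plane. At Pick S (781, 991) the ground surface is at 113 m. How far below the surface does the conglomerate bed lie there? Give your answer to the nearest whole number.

Two edge vectors: Pick P→Pick Q = (163, -482, 283.6), Pick P→Pick R = (-503, -48, -161).
Normal n = (Pick P→Pick Q) × (Pick P→Pick R) = (91214.8, -116407.8, -250270).
So ∂z/∂easting = −n_x/n_z = 0.36447 and ∂z/∂northing = −n_y/n_z = −0.46513.
Intercept c from Pick P: -63.3 − 359.73 + 453.50 = 30.47.
At (781, 991): z_contact = 284.6 − 460.9 + 30.47 = -145.8 m.
Depth below ground = 113 − (-145.8) = 259 m.

259 m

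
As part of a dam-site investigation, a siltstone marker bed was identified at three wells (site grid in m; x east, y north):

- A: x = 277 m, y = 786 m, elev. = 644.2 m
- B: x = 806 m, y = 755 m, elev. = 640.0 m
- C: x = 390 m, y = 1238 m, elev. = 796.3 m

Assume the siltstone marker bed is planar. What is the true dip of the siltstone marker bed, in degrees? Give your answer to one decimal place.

Two edge vectors: A→B = (529, -31, -4.2), A→C = (113, 452, 152.1).
Normal n = (A→B) × (A→C) = (-2816.7, -80935.5, 242611).
So ∂z/∂x = −n_x/n_z = 0.01161 and ∂z/∂y = −n_y/n_z = 0.33360.
Gradient magnitude |∇z| = √(a² + b²) = √(0.00013 + 0.11129) = 0.33380.
True dip = arctan(0.33380) = 18.5°, dipping toward S (azimuth ≈ 182°).

18.5°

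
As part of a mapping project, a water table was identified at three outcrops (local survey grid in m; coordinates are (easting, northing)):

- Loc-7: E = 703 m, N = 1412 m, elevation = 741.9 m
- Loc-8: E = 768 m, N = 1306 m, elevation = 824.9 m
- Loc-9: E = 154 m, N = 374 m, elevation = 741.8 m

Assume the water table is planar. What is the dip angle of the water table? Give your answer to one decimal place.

37.8°

Two edge vectors: Loc-7→Loc-8 = (65, -106, 83), Loc-7→Loc-9 = (-549, -1038, -0.1).
Normal n = (Loc-7→Loc-8) × (Loc-7→Loc-9) = (86164.6, -45560.5, -125664).
So ∂z/∂E = −n_x/n_z = 0.68567 and ∂z/∂N = −n_y/n_z = −0.36256.
Gradient magnitude |∇z| = √(a² + b²) = √(0.47015 + 0.13145) = 0.77563.
True dip = arctan(0.77563) = 37.8°, dipping toward WNW (azimuth ≈ 298°).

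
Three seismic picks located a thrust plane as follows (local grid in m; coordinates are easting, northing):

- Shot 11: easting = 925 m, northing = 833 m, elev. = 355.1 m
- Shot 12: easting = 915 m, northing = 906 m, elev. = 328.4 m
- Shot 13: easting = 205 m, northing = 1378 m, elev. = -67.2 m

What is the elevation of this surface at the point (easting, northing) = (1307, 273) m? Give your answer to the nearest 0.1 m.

Two edge vectors: Shot 11→Shot 12 = (-10, 73, -26.7), Shot 11→Shot 13 = (-720, 545, -422.3).
Normal n = (Shot 11→Shot 12) × (Shot 11→Shot 13) = (-16276.4, 15001, 47110).
So ∂z/∂easting = −n_x/n_z = 0.345498 and ∂z/∂northing = −n_y/n_z = −0.318425.
Intercept c from Shot 11: 355.1 − 319.59 + 265.25 = 300.76.
At (1307, 273): z = 451.6 − 86.9 + 300.76 = 665.4 m.

665.4 m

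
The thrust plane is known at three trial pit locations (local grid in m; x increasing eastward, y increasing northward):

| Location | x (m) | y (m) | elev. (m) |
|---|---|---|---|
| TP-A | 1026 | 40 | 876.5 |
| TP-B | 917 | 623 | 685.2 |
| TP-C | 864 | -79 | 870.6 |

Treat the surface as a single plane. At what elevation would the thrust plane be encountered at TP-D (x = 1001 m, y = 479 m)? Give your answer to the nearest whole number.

746 m

Two edge vectors: TP-A→TP-B = (-109, 583, -191.3), TP-A→TP-C = (-162, -119, -5.9).
Normal n = (TP-A→TP-B) × (TP-A→TP-C) = (-26204.4, 30347.5, 107417).
So ∂z/∂x = −n_x/n_z = 0.24395 and ∂z/∂y = −n_y/n_z = −0.28252.
Intercept c from TP-A: 876.5 − 250.29 + 11.30 = 637.51.
At (1001, 479): z = 244.2 − 135.3 + 637.51 = 746.4 m.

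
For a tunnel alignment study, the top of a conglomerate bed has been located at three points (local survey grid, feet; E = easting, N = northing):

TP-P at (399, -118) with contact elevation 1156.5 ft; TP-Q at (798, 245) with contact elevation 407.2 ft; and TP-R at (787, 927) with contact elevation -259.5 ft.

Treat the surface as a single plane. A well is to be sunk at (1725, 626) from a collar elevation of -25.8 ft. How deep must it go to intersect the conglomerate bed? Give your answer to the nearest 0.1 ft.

Let the plane be z = a·E + b·N + c.
TP-Q−TP-P: 399a + 363b = −749.3;  TP-R−TP-P: 388a + 1045b = −1416.
Solving gives a = −0.974284, b = −0.993280.
Then c = 1156.5 − a·399 − b·-118 = 1428.03.
At (1725, 626): z_contact = −1680.64 − 621.79 + 1428.03 = -874.40 ft.
Depth below ground = -25.8 − (-874.40) = 848.6 ft.

848.6 ft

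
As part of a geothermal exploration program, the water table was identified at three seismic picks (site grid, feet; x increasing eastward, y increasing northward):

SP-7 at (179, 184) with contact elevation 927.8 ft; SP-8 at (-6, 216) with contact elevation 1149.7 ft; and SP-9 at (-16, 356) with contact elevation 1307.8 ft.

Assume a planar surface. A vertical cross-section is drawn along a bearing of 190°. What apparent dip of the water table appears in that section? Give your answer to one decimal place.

40.8°

Two edge vectors: SP-7→SP-8 = (-185, 32, 221.9), SP-7→SP-9 = (-195, 172, 380).
Normal n = (SP-7→SP-8) × (SP-7→SP-9) = (-26006.8, 27029.5, -25580).
So ∂z/∂x = −n_x/n_z = −1.01668 and ∂z/∂y = −n_y/n_z = 1.05667.
Unit vector along 190° is (sin 190°, cos 190°) = (-0.1736, -0.9848).
Slope in that direction = a·(-0.1736) + b·(-0.9848) = −0.86407.
Apparent dip = arctan|0.86407| = 40.8° (true dip is 55.7°, so apparent ≤ true as expected).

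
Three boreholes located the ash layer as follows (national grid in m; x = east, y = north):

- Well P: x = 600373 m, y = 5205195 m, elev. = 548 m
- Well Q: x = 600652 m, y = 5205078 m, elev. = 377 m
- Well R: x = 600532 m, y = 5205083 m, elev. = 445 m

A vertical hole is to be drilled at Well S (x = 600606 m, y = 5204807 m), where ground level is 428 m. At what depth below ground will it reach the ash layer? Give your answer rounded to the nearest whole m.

Two edge vectors: Well P→Well Q = (279, -117, -171), Well P→Well R = (159, -112, -103).
Normal n = (Well P→Well Q) × (Well P→Well R) = (-7101, 1548, -12645).
So ∂z/∂x = −n_x/n_z = −0.56156584 and ∂z/∂y = −n_y/n_z = 0.12241993.
Intercept c from Well P: 548 + 337148.97 − 637219.60 = −299522.64.
At (600606, 5204807): z_contact = −337279.8 + 637172.1 − 299522.64 = 369.7 m.
Depth below ground = 428 − 369.7 = 58 m.

58 m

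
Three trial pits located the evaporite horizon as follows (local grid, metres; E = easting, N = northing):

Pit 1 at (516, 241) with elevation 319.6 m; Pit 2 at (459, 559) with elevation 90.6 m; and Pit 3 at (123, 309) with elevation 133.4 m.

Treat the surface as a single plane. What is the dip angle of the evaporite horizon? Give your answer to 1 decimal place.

36.8°

Two edge vectors: Pit 1→Pit 2 = (-57, 318, -229), Pit 1→Pit 3 = (-393, 68, -186.2).
Normal n = (Pit 1→Pit 2) × (Pit 1→Pit 3) = (-43639.6, 79383.6, 121098).
So ∂z/∂E = −n_x/n_z = 0.36037 and ∂z/∂N = −n_y/n_z = −0.65553.
Gradient magnitude |∇z| = √(a² + b²) = √(0.12986 + 0.42972) = 0.74805.
True dip = arctan(0.74805) = 36.8°, dipping toward NNW (azimuth ≈ 331°).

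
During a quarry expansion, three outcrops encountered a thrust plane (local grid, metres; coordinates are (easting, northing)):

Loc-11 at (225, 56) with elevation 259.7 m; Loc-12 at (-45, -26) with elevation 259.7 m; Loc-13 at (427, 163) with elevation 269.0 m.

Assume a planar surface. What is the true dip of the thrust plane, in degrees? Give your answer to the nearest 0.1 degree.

12.0°

Two edge vectors: Loc-11→Loc-12 = (-270, -82, 0), Loc-11→Loc-13 = (202, 107, 9.3).
Normal n = (Loc-11→Loc-12) × (Loc-11→Loc-13) = (-762.6, 2511, -12326).
So ∂z/∂E = −n_x/n_z = −0.06187 and ∂z/∂N = −n_y/n_z = 0.20372.
Gradient magnitude |∇z| = √(a² + b²) = √(0.00383 + 0.04150) = 0.21290.
True dip = arctan(0.21290) = 12.0°, dipping toward SSE (azimuth ≈ 163°).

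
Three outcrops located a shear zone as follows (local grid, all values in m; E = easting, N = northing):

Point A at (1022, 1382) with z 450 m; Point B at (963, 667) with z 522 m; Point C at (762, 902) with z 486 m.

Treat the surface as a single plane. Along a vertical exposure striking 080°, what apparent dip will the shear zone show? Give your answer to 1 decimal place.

Let the plane be z = a·E + b·N + c.
Point B−Point A: −59a − 715b = 72;  Point C−Point A: −260a − 480b = 36.
Solving gives a = 0.05597, b = −0.10532.
Unit vector along 080° is (sin 80°, cos 80°) = (0.9848, 0.1736).
Slope in that direction = a·(0.9848) + b·(0.1736) = 0.03683.
Apparent dip = arctan|0.03683| = 2.1° (true dip is 6.8°, so apparent ≤ true as expected).

2.1°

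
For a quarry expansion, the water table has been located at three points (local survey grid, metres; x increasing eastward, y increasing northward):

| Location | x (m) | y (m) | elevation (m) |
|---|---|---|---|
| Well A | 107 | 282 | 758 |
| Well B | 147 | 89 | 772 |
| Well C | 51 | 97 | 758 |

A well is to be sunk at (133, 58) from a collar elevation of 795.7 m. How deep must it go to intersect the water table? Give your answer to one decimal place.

24.4 m

Two edge vectors: Well A→Well B = (40, -193, 14), Well A→Well C = (-56, -185, 0).
Normal n = (Well A→Well B) × (Well A→Well C) = (2590, -784, -18208).
So ∂z/∂x = −n_x/n_z = 0.14225 and ∂z/∂y = −n_y/n_z = −0.04306.
Intercept c from Well A: 758 − 15.22 + 12.14 = 754.92.
At (133, 58): z_contact = 18.92 − 2.50 + 754.92 = 771.34 m.
Depth below ground = 795.7 − 771.34 = 24.4 m.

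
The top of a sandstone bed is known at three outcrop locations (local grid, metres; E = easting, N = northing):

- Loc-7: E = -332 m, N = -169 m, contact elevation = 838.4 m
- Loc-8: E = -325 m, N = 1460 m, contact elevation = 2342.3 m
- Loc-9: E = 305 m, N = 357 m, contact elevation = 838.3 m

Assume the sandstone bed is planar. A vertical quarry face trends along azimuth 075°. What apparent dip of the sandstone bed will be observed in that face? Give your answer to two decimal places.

26.53°

Let the plane be z = a·E + b·N + c.
Loc-8−Loc-7: 7a + 1629b = 1503.9;  Loc-9−Loc-7: 637a + 526b = −0.1.
Solving gives a = −0.76520, b = 0.92649.
Unit vector along 075° is (sin 75°, cos 75°) = (0.9659, 0.2588).
Slope in that direction = a·(0.9659) + b·(0.2588) = −0.49934.
Apparent dip = arctan|0.49934| = 26.53° (true dip is 50.2°, so apparent ≤ true as expected).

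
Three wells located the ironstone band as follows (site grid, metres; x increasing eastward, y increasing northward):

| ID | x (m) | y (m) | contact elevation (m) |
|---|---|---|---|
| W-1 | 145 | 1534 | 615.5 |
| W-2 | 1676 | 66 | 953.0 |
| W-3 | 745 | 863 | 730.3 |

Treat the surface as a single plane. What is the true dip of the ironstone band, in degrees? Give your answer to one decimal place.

Let the plane be z = a·x + b·y + c.
W-2−W-1: 1531a − 1468b = 337.5;  W-3−W-1: 600a − 671b = 114.8.
Solving gives a = 0.39547, b = 0.18253.
Gradient magnitude |∇z| = √(a² + b²) = √(0.15639 + 0.03332) = 0.43556.
True dip = arctan(0.43556) = 23.5°, dipping toward WSW (azimuth ≈ 245°).

23.5°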